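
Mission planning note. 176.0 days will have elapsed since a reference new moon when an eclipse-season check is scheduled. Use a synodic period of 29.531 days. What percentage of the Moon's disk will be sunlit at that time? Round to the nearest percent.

176.0 d spans 5 complete synodic months (5 × 29.531 = 147.66 d) plus 28.34 d.
Phase angle: θ = 360°·(28.34 d)/(29.531 d) = 345.5°.
Illuminated fraction = (1 − cos 345.5°)/2 = (1 − 0.968)/2 ≈ 0.016, so 2%.

2%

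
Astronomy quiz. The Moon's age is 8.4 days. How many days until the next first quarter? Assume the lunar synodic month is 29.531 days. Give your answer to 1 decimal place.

28.5 days

First quarter is 0.25 of the way through the cycle: age 0.25 × 29.531 = 7.383 d.
This lunation's first quarter (7.383 d) has passed, so add one period: 36.914 − 8.4 = 28.514 days.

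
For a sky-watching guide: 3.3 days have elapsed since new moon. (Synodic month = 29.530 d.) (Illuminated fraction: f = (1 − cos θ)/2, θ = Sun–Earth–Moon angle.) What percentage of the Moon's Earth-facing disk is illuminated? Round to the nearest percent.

The Moon has covered 3.3/29.530 of its cycle, so θ ≈ 360° × 3.3/29.530 = 40.2°.
With cos θ = 0.763, the lit fraction is (1 − 0.763)/2 ≈ 0.118, so 12%.

12%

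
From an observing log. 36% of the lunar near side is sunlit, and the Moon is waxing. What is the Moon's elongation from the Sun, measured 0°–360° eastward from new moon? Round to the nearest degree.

74°

From f = (1 − cos θ)/2: cos θ = 1 − 2×0.36 = 0.280; arccos → 73.7°.
Before full moon the principal value applies: θ = 73.7°.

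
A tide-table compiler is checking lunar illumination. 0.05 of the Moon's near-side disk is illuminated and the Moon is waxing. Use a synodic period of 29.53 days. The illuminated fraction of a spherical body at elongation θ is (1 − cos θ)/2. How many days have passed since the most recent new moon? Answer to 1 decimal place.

From f = (1 − cos θ)/2: cos θ = 1 − 2×0.05 = 0.900; arccos → 25.8°.
The Moon is waxing (0°–180°), so θ = 25.8° directly.
Age = 29.53 × 25.8°/360° ≈ 2.12 days.

2.1 days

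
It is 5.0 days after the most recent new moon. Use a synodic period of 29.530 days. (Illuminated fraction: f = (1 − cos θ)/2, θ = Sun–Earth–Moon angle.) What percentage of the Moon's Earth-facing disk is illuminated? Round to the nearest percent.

26%

Elongation θ = 360° × 5.0/29.530 ≈ 61.0°.
Illuminated fraction = (1 − cos 61.0°)/2 = (1 − 0.485)/2 ≈ 0.257, so 26%.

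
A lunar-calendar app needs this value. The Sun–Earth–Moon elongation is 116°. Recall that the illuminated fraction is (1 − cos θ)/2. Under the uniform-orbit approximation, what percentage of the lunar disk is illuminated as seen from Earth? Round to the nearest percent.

72%

f = (1 − cos 116°)/2 = (1 − (-0.438))/2 ≈ 0.719, i.e. 72%.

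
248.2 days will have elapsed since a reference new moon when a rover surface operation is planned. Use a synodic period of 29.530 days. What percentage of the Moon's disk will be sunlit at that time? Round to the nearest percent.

91%

248.2 d spans 8 complete synodic months (8 × 29.530 = 236.24 d) plus 11.96 d.
Elongation θ = 360° × 11.96/29.530 ≈ 145.8°.
With cos θ = (-0.827), the lit fraction is (1 − (-0.827))/2 ≈ 0.914, so 91%.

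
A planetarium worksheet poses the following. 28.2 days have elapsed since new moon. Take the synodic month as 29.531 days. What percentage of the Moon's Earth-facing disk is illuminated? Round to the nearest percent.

The Moon has covered 28.2/29.531 of its cycle, so θ ≈ 360° × 28.2/29.531 = 343.8°.
cos 343.8° = 0.960, so f = (1 − 0.960)/2 = 0.020, so 2%.

2%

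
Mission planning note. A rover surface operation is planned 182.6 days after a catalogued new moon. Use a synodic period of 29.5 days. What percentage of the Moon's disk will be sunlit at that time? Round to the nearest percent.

32%

182.6/29.5 = 6.190 lunations, so 6 complete cycles and 5.60 d into the next.
The Moon has covered 5.60/29.5 of its cycle, so θ ≈ 360° × 5.60/29.5 = 68.3°.
With cos θ = 0.369, the lit fraction is (1 − 0.369)/2 ≈ 0.315, so 32%.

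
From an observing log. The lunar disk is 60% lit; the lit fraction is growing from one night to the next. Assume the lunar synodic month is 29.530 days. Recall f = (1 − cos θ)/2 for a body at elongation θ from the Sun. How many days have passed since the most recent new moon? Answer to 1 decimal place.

8.3 days

Invert f = (1 − cos θ)/2 to get cos θ = 1 − 2(0.60) = -0.200, hence θ₀ = arccos -0.200 = 101.5°.
Before full moon the principal value applies: θ = 101.5°.
Age = 29.530 × 101.5°/360° ≈ 8.33 days.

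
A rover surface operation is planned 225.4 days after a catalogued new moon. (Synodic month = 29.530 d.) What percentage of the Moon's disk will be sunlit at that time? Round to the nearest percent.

225.4/29.530 = 7.633 lunations, so 7 complete cycles and 18.69 d into the next.
Elongation θ = 360° × 18.69/29.530 ≈ 227.8°.
cos 227.8° = (-0.671), so f = (1 − (-0.671))/2 = 0.836, so 84%.

84%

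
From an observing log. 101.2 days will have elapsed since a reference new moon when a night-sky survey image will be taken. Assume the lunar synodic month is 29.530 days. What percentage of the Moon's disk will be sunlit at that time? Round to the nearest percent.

101.2/29.530 = 3.427 lunations, so 3 complete cycles and 12.61 d into the next.
The Moon has covered 12.61/29.530 of its cycle, so θ ≈ 360° × 12.61/29.530 = 153.7°.
Illuminated fraction = (1 − cos 153.7°)/2 = (1 − (-0.897))/2 ≈ 0.948, so 95%.

95%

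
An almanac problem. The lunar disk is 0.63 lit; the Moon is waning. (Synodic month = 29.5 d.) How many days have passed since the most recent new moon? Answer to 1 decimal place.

20.9 days

cos θ = 1 − 2f = -0.260, giving a principal value of 105.1°.
Waning ⇒ past full, so θ = 360° − 105.1° = 254.9°.
Age = 29.5 × 254.9°/360° ≈ 20.89 days.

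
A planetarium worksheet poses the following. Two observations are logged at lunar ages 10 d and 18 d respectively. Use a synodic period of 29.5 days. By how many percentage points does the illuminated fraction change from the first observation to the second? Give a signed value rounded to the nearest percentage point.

First observation: θ = 360°·10/29.5 = 122.0°, so f = 0.765.
Second observation: θ = 219.7°, f = 0.885.
Δf = 0.885 − 0.765 = +0.120, i.e. +12 pp.

+12 pp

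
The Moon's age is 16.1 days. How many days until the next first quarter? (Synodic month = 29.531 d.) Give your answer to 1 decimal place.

First quarter occurs at elongation 90°, i.e. at age 29.531 × 90/360 = 7.383 d.
Already past this cycle's first quarter; the next is at 7.383 + 29.531 = 36.914 d, so 36.914 − 16.1 = 20.814 days.

20.8 days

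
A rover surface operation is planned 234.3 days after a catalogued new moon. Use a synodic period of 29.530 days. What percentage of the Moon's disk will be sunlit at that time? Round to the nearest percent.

4%

234.3/29.530 = 7.934 lunations, so 7 complete cycles and 27.59 d into the next.
Phase angle: θ = 360°·(27.59 d)/(29.530 d) = 336.3°.
Illuminated fraction = (1 − cos 336.3°)/2 = (1 − 0.916)/2 ≈ 0.042, so 4%.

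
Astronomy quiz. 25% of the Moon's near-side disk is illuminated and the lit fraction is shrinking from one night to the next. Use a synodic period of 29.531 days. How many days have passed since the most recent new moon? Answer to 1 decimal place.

Invert f = (1 − cos θ)/2 to get cos θ = 1 − 2(0.25) = 0.500, hence θ₀ = arccos 0.500 = 60.0°.
Since the Moon is past full (waning), take the reflex angle: θ = 360° − 60.0° = 300.0°.
Age = 29.531 × 300.0°/360° ≈ 24.61 days.

24.6 days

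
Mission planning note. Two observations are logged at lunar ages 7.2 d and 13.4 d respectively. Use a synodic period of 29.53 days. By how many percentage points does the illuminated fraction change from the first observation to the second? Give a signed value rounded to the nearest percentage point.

First observation: θ = 360°·7.2/29.53 = 87.8°, so f = 0.481.
Second observation: θ = 163.4°, f = 0.979.
Δf = 0.979 − 0.481 = +0.498, i.e. +50 pp.

+50 percentage points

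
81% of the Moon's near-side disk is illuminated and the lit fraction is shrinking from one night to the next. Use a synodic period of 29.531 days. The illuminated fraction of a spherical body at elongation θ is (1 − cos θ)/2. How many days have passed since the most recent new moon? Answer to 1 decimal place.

19.0 days

cos θ = 1 − 2f = -0.620, giving a principal value of 128.3°.
Since the Moon is past full (waning), take the reflex angle: θ = 360° − 128.3° = 231.7°.
At 360°/29.531 d per day, 231.7° corresponds to 19.01 days.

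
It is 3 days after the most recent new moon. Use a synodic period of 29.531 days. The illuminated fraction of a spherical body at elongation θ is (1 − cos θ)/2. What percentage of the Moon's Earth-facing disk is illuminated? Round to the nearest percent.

Elongation θ = 360° × 3/29.531 ≈ 36.6°.
With cos θ = 0.803, the lit fraction is (1 − 0.803)/2 ≈ 0.098, so 10%.

10%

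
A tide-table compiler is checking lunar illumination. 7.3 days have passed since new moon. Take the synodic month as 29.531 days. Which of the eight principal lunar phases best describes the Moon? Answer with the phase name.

At 7.3/29.531 of the cycle, θ ≈ 89° — the first quarter range.

first quarter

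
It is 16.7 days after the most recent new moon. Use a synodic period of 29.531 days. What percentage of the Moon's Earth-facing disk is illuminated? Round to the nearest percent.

96%

Elongation θ = 360° × 16.7/29.531 ≈ 203.6°.
With cos θ = (-0.916), the lit fraction is (1 − (-0.916))/2 ≈ 0.958, so 96%.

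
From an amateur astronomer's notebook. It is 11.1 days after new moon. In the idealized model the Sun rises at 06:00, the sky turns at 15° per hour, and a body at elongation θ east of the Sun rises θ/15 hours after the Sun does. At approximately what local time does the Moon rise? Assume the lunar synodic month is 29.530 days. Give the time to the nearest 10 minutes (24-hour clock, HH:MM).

Phase angle: θ = 360°·(11.1 d)/(29.530 d) = 135.3°.
Delay after the Sun = 135.3° / (15°/h) ≈ 9.02 h.
06:00 + 9.021 h ≈ 15:01 → 15:00 to the nearest ten minutes.

15:00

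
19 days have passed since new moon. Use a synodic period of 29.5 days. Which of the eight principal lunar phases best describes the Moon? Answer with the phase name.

waning gibbous

θ ≈ 360° × 19/29.5 = 232°, which falls in the waning gibbous sector.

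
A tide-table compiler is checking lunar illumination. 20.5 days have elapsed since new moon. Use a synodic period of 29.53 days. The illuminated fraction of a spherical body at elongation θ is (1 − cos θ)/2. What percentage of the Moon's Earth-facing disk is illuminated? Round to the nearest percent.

67%

The Moon has covered 20.5/29.53 of its cycle, so θ ≈ 360° × 20.5/29.53 = 249.9°.
With cos θ = (-0.343), the lit fraction is (1 − (-0.343))/2 ≈ 0.672, so 67%.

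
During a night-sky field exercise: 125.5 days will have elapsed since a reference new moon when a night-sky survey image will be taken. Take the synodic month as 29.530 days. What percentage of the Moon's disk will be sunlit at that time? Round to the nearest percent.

50%

Reduce mod P: 125.5 − 4×29.530 = 7.38 d into the current lunation.
Elongation θ = 360° × 7.38/29.530 ≈ 90.0°.
With cos θ = 0.001, the lit fraction is (1 − 0.001)/2 ≈ 0.500, so 50%.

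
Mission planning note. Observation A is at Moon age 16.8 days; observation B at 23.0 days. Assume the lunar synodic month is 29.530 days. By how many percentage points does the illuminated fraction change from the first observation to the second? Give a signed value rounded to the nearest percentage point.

First observation: θ = 360°·16.8/29.530 = 204.8°, so f = 0.954.
Second observation: θ = 280.4°, f = 0.410.
Δf = 0.410 − 0.954 = -0.544, i.e. -54 pp.

-54 percentage points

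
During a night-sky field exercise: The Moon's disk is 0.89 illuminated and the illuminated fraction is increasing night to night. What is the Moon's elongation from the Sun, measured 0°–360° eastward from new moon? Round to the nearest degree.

From f = (1 − cos θ)/2: cos θ = 1 − 2×0.89 = -0.780; arccos → 141.3°.
The Moon is waxing (0°–180°), so θ = 141.3° directly.

141°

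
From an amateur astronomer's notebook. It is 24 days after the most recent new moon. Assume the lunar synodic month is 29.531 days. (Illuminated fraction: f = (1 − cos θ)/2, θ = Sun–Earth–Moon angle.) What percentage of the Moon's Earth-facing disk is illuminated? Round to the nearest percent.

Elongation θ = 360° × 24/29.531 ≈ 292.6°.
cos 292.6° = 0.384, so f = (1 − 0.384)/2 = 0.308, so 31%.

31%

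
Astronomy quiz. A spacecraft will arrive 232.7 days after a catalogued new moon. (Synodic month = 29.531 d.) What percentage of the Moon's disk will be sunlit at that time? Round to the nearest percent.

232.7 d spans 7 complete synodic months (7 × 29.531 = 206.72 d) plus 25.98 d.
Phase angle: θ = 360°·(25.98 d)/(29.531 d) = 316.7°.
Illuminated fraction = (1 − cos 316.7°)/2 = (1 − 0.728)/2 ≈ 0.136, so 14%.

14%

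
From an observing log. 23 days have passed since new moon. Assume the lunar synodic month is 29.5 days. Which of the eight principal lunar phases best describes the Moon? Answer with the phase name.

last quarter

θ ≈ 360° × 23/29.5 = 281°, which falls in the last quarter sector.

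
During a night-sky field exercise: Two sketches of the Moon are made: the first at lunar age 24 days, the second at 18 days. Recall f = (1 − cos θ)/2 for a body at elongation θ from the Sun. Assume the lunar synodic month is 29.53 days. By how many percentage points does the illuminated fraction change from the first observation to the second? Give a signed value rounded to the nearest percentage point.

+58 pp

First observation: θ = 360°·24/29.53 = 292.6°, so f = 0.308.
Second observation: θ = 219.4°, f = 0.886.
Δf = 0.886 − 0.308 = +0.578, i.e. +58 pp.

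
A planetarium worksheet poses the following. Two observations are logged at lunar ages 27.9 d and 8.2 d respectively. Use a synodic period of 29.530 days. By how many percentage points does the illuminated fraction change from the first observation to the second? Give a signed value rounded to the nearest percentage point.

+56 percentage points

First observation: θ = 360°·27.9/29.530 = 340.1°, so f = 0.030.
Second observation: θ = 100.0°, f = 0.587.
Δf = 0.587 − 0.030 = +0.557, i.e. +56 pp.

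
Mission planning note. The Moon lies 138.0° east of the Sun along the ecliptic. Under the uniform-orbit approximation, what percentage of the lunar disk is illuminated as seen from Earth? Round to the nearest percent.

87%

f = (1 − cos 138.0°)/2 = (1 − (-0.743))/2 ≈ 0.872, i.e. 87%.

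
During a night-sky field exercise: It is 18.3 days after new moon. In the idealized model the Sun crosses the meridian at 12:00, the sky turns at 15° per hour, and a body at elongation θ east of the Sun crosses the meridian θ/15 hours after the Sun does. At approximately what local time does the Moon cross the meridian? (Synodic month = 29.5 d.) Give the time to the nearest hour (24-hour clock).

Phase angle: θ = 360°·(18.3 d)/(29.5 d) = 223.3°.
The Moon trails the Sun by θ/15 = 223.3/15 ≈ 14.89 hours.
12:00 + 14.89 h ≈ 02:53 → 03:00 to the nearest hour.

03:00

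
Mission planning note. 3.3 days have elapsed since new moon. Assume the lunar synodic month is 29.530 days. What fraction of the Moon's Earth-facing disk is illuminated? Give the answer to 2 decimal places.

The Moon has covered 3.3/29.530 of its cycle, so θ ≈ 360° × 3.3/29.530 = 40.2°.
With cos θ = 0.763, the lit fraction is (1 − 0.763)/2 ≈ 0.118.

0.12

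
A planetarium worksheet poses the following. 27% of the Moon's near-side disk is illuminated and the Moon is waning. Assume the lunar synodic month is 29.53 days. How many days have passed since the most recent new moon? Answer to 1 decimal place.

From f = (1 − cos θ)/2: cos θ = 1 − 2×0.27 = 0.460; arccos → 62.6°.
A waning Moon lies in 180°–360°, so θ = 360° − 62.6° = 297.4°.
That fraction of the synodic month is 297.4/360 × 29.53 d ≈ 24.39 d.

24.4 days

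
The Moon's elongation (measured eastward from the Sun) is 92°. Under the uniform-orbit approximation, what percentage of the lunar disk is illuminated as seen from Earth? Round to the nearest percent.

f = (1 − cos 92°)/2 = (1 − (-0.035))/2 ≈ 0.517, i.e. 52%.

52%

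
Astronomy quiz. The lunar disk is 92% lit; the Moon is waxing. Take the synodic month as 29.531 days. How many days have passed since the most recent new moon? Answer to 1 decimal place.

12.1 days

From f = (1 − cos θ)/2: cos θ = 1 − 2×0.92 = -0.840; arccos → 147.1°.
Before full moon the principal value applies: θ = 147.1°.
Age = 29.531 × 147.1°/360° ≈ 12.07 days.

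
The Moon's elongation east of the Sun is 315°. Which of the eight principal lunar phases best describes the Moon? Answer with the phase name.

waning crescent

The waning crescent sector spans roughly 292°–338°; 315° falls inside it.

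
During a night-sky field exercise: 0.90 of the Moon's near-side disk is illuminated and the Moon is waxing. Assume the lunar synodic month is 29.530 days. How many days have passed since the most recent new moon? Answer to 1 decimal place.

11.7 days

cos θ = 1 − 2f = -0.800, giving a principal value of 143.1°.
Before full moon the principal value applies: θ = 143.1°.
That fraction of the synodic month is 143.1/360 × 29.530 d ≈ 11.74 d.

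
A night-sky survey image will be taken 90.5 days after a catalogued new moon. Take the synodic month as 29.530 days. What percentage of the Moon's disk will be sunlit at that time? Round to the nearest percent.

Reduce mod P: 90.5 − 3×29.530 = 1.91 d into the current lunation.
Elongation θ = 360° × 1.91/29.530 ≈ 23.3°.
cos 23.3° = 0.919, so f = (1 − 0.919)/2 = 0.041, so 4%.

4%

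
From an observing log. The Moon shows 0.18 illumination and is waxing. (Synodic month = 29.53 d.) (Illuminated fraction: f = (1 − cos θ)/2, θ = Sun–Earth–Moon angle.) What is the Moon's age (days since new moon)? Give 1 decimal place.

4.1 days

From f = (1 − cos θ)/2: cos θ = 1 − 2×0.18 = 0.640; arccos → 50.2°.
The Moon is waxing (0°–180°), so θ = 50.2° directly.
That fraction of the synodic month is 50.2/360 × 29.53 d ≈ 4.12 d.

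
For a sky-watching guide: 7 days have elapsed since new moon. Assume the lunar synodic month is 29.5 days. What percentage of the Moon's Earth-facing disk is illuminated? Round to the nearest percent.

46%

The Moon has covered 7/29.5 of its cycle, so θ ≈ 360° × 7/29.5 = 85.4°.
With cos θ = 0.080, the lit fraction is (1 − 0.080)/2 ≈ 0.460, so 46%.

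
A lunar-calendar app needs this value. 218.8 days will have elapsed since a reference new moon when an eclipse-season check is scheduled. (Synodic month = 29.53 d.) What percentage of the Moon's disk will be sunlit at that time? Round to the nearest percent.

218.8/29.53 = 7.409 lunations, so 7 complete cycles and 12.09 d into the next.
Phase angle: θ = 360°·(12.09 d)/(29.53 d) = 147.4°.
cos 147.4° = (-0.842), so f = (1 − (-0.842))/2 = 0.921, so 92%.

92%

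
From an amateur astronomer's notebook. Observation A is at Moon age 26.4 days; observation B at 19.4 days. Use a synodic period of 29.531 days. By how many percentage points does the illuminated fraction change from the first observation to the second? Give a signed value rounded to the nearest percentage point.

First observation: θ = 360°·26.4/29.531 = 321.8°, so f = 0.107.
Second observation: θ = 236.5°, f = 0.776.
Δf = 0.776 − 0.107 = +0.669, i.e. +67 pp.

+67 pp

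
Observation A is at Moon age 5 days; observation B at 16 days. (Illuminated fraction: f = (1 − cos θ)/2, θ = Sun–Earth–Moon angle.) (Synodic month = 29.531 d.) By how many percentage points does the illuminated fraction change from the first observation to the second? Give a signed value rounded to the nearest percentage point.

First observation: θ = 360°·5/29.531 = 61.0°, so f = 0.257.
Second observation: θ = 195.0°, f = 0.983.
Δf = 0.983 − 0.257 = +0.726, i.e. +73 pp.

+73 percentage points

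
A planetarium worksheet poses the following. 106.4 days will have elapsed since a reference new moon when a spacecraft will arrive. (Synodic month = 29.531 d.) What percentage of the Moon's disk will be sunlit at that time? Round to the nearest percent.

106.4/29.531 = 3.603 lunations, so 3 complete cycles and 17.81 d into the next.
Elongation θ = 360° × 17.81/29.531 ≈ 217.1°.
cos 217.1° = (-0.798), so f = (1 − (-0.798))/2 = 0.899, so 90%.

90%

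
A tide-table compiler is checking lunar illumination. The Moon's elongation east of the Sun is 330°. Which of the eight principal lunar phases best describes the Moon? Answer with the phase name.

330° lies in the waning crescent sector of the 8-phase cycle.

waning crescent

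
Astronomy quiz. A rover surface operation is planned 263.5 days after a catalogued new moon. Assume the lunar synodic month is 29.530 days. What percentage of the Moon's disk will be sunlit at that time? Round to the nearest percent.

6%

263.5/29.530 = 8.923 lunations, so 8 complete cycles and 27.26 d into the next.
Phase angle: θ = 360°·(27.26 d)/(29.530 d) = 332.3°.
cos 332.3° = 0.886, so f = (1 − 0.886)/2 = 0.057, so 6%.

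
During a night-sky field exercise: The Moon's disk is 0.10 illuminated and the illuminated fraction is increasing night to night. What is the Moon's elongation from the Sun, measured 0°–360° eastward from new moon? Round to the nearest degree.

37°

cos θ = 1 − 2f = 0.800, giving a principal value of 36.9°.
Waxing ⇒ before full, so θ = 36.9°.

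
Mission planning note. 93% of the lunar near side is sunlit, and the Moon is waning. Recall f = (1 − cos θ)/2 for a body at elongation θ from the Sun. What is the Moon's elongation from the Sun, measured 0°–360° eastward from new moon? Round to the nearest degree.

From f = (1 − cos θ)/2: cos θ = 1 − 2×0.93 = -0.860; arccos → 149.3°.
Since the Moon is past full (waning), take the reflex angle: θ = 360° − 149.3° = 210.7°.

211°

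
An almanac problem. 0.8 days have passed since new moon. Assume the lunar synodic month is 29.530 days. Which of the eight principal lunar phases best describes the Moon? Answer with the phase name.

At 0.8/29.530 of the cycle, θ ≈ 10° — the new moon range.

new moon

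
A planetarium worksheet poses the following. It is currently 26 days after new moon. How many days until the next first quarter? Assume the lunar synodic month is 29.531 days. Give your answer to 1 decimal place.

First quarter is 0.25 of the way through the cycle: age 0.25 × 29.531 = 7.383 d.
Already past this cycle's first quarter; the next is at 7.383 + 29.531 = 36.914 d, so 36.914 − 26 = 10.914 days.

10.9 days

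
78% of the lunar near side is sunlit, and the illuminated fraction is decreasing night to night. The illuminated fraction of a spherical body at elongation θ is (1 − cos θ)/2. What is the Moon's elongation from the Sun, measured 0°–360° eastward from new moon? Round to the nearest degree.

From f = (1 − cos θ)/2: cos θ = 1 − 2×0.78 = -0.560; arccos → 124.1°.
Since the Moon is past full (waning), take the reflex angle: θ = 360° − 124.1° = 235.9°.

236°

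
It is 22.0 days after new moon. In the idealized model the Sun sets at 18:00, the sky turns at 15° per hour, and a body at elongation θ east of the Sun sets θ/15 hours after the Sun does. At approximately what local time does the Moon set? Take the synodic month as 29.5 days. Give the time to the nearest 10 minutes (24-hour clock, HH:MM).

11:50

The Moon has covered 22.0/29.5 of its cycle, so θ ≈ 360° × 22.0/29.5 = 268.5°.
The Moon trails the Sun by θ/15 = 268.5/15 ≈ 17.90 hours.
18:00 + 17.898 h ≈ 11:54 → 11:50 to the nearest ten minutes.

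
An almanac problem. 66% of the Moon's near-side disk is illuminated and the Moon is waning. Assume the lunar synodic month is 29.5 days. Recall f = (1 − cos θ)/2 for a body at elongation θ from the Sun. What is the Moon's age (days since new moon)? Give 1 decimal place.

Invert f = (1 − cos θ)/2 to get cos θ = 1 − 2(0.66) = -0.320, hence θ₀ = arccos -0.320 = 108.7°.
Waning ⇒ past full, so θ = 360° − 108.7° = 251.3°.
That fraction of the synodic month is 251.3/360 × 29.5 d ≈ 20.60 d.

20.6 days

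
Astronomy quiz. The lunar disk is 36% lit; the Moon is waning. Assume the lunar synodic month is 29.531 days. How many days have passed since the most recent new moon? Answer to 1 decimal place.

23.5 days

Invert f = (1 − cos θ)/2 to get cos θ = 1 − 2(0.36) = 0.280, hence θ₀ = arccos 0.280 = 73.7°.
Since the Moon is past full (waning), take the reflex angle: θ = 360° − 73.7° = 286.3°.
That fraction of the synodic month is 286.3/360 × 29.531 d ≈ 23.48 d.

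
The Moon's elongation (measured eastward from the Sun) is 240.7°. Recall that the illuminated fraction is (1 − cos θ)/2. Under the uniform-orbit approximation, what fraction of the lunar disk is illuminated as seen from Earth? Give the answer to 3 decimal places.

0.745

cos 240.7° = (-0.489), so f = (1 − (-0.489))/2 = 0.745.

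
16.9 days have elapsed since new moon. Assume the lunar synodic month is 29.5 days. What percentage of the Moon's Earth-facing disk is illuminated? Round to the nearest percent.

Elongation θ = 360° × 16.9/29.5 ≈ 206.2°.
Illuminated fraction = (1 − cos 206.2°)/2 = (1 − (-0.897))/2 ≈ 0.948, so 95%.

95%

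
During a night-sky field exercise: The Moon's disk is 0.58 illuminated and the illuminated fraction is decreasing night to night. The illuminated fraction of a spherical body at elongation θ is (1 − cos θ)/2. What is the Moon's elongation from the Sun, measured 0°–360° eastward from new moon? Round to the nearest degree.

261°

Invert f = (1 − cos θ)/2 to get cos θ = 1 − 2(0.58) = -0.160, hence θ₀ = arccos -0.160 = 99.2°.
Since the Moon is past full (waning), take the reflex angle: θ = 360° − 99.2° = 260.8°.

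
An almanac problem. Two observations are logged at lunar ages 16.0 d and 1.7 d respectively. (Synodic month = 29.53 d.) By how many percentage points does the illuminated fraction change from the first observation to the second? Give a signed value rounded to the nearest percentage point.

θ₁ = 360° × 16.0/29.53 = 195.1°, f₁ = (1 − cos θ₁)/2 = 0.983.
θ₂ = 360° × 1.7/29.53 = 20.7°, f₂ = (1 − cos θ₂)/2 = 0.032.
Change = f₂ − f₁ = -0.950 → -95 percentage points.

-95 pp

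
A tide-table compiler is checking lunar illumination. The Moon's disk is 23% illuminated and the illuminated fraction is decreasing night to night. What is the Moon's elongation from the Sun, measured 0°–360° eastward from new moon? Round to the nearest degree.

303°

cos θ = 1 − 2f = 0.540, giving a principal value of 57.3°.
Since the Moon is past full (waning), take the reflex angle: θ = 360° − 57.3° = 302.7°.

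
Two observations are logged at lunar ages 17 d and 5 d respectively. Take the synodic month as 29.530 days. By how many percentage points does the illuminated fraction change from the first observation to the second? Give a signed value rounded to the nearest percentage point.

-69 percentage points

First observation: θ = 360°·17/29.530 = 207.2°, so f = 0.945.
Second observation: θ = 61.0°, f = 0.257.
Δf = 0.257 − 0.945 = -0.687, i.e. -69 pp.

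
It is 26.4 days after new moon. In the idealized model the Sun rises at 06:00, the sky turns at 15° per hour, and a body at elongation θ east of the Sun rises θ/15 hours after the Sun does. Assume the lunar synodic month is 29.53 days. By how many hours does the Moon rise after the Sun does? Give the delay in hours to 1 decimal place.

21.5 h

Phase angle: θ = 360°·(26.4 d)/(29.53 d) = 321.8°.
At 15° of sky rotation per hour, 321.8° corresponds to a 21.46 h lag.
So the Moon rises 21.46 h after the Sun.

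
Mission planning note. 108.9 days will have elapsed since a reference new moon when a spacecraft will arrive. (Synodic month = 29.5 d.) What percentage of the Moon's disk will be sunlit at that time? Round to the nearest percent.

68%

Reduce mod P: 108.9 − 3×29.5 = 20.40 d into the current lunation.
Phase angle: θ = 360°·(20.40 d)/(29.5 d) = 248.9°.
Illuminated fraction = (1 − cos 248.9°)/2 = (1 − (-0.359))/2 ≈ 0.680, so 68%.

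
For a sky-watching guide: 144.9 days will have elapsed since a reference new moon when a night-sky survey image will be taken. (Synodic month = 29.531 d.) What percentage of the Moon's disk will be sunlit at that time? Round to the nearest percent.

Reduce mod P: 144.9 − 4×29.531 = 26.78 d into the current lunation.
The Moon has covered 26.78/29.531 of its cycle, so θ ≈ 360° × 26.78/29.531 = 326.4°.
cos 326.4° = 0.833, so f = (1 − 0.833)/2 = 0.083, so 8%.

8%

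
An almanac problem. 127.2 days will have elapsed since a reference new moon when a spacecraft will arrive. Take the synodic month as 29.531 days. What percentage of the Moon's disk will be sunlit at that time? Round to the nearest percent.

68%

127.2/29.531 = 4.307 lunations, so 4 complete cycles and 9.08 d into the next.
The Moon has covered 9.08/29.531 of its cycle, so θ ≈ 360° × 9.08/29.531 = 110.6°.
cos 110.6° = (-0.353), so f = (1 − (-0.353))/2 = 0.676, so 68%.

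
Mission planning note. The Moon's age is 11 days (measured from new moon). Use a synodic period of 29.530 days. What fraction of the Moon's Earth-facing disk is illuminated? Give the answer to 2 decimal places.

Elongation θ = 360° × 11/29.530 ≈ 134.1°.
cos 134.1° = (-0.696), so f = (1 − (-0.696))/2 = 0.848.

0.85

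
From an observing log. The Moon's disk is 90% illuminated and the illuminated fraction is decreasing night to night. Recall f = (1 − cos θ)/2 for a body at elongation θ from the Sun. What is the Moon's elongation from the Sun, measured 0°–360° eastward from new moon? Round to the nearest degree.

Invert f = (1 − cos θ)/2 to get cos θ = 1 − 2(0.90) = -0.800, hence θ₀ = arccos -0.800 = 143.1°.
Since the Moon is past full (waning), take the reflex angle: θ = 360° − 143.1° = 216.9°.

217°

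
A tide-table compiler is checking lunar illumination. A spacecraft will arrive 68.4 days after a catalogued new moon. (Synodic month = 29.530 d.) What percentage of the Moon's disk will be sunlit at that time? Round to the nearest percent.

70%

68.4 d spans 2 complete synodic months (2 × 29.530 = 59.06 d) plus 9.34 d.
The Moon has covered 9.34/29.530 of its cycle, so θ ≈ 360° × 9.34/29.530 = 113.9°.
With cos θ = (-0.405), the lit fraction is (1 − (-0.405))/2 ≈ 0.702, so 70%.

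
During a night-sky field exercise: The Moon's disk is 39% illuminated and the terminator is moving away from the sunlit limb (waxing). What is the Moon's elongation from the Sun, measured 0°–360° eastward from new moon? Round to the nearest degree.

cos θ = 1 − 2f = 0.220, giving a principal value of 77.3°.
Waxing ⇒ before full, so θ = 77.3°.

77°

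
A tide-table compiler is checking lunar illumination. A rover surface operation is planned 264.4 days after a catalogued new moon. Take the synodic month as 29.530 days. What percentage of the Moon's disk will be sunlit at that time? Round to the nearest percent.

2%

Reduce mod P: 264.4 − 8×29.530 = 28.16 d into the current lunation.
Phase angle: θ = 360°·(28.16 d)/(29.530 d) = 343.3°.
Illuminated fraction = (1 − cos 343.3°)/2 = (1 − 0.958)/2 ≈ 0.021, so 2%.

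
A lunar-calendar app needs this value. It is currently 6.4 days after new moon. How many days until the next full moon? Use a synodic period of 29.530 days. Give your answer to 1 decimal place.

8.4 days

Full moon is 0.5 of the way through the cycle: age 0.5 × 29.530 = 14.765 d.
So 8.365 days remain (14.765 − 6.4).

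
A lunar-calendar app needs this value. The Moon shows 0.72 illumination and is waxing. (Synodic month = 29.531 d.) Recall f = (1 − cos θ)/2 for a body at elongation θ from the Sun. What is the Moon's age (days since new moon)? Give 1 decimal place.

Invert f = (1 − cos θ)/2 to get cos θ = 1 − 2(0.72) = -0.440, hence θ₀ = arccos -0.440 = 116.1°.
The Moon is waxing (0°–180°), so θ = 116.1° directly.
That fraction of the synodic month is 116.1/360 × 29.531 d ≈ 9.52 d.

9.5 days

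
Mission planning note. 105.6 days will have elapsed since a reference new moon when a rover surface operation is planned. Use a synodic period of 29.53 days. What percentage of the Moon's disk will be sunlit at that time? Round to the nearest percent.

94%

105.6/29.53 = 3.576 lunations, so 3 complete cycles and 17.01 d into the next.
Elongation θ = 360° × 17.01/29.53 ≈ 207.4°.
cos 207.4° = (-0.888), so f = (1 − (-0.888))/2 = 0.944, so 94%.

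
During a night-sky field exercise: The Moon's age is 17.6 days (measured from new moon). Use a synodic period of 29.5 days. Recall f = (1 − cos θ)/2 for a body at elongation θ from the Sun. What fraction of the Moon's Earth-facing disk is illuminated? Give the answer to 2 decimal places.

0.91

Elongation θ = 360° × 17.6/29.5 ≈ 214.8°.
cos 214.8° = (-0.821), so f = (1 − (-0.821))/2 = 0.911.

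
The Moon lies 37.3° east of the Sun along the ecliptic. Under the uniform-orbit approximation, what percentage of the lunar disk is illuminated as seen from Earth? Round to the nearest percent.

10%

cos 37.3° = 0.795, so f = (1 − 0.795)/2 = 0.102, i.e. 10%.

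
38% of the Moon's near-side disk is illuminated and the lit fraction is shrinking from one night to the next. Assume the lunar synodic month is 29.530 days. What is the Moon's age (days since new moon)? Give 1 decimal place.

From f = (1 − cos θ)/2: cos θ = 1 − 2×0.38 = 0.240; arccos → 76.1°.
Waning ⇒ past full, so θ = 360° − 76.1° = 283.9°.
At 360°/29.530 d per day, 283.9° corresponds to 23.29 days.

23.3 days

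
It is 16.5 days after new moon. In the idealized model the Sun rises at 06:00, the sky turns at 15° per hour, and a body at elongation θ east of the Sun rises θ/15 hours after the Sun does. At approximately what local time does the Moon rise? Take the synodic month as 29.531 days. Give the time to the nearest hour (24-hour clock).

Elongation θ = 360° × 16.5/29.531 ≈ 201.1°.
The Moon trails the Sun by θ/15 = 201.1/15 ≈ 13.41 hours.
06:00 + 13.41 h ≈ 19:25 → 19:00 to the nearest hour.

19:00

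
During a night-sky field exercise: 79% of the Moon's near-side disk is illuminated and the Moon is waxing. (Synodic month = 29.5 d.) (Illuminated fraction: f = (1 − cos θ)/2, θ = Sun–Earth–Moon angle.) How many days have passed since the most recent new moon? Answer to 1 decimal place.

Invert f = (1 − cos θ)/2 to get cos θ = 1 − 2(0.79) = -0.580, hence θ₀ = arccos -0.580 = 125.5°.
Waxing ⇒ before full, so θ = 125.5°.
At 360°/29.5 d per day, 125.5° corresponds to 10.28 days.

10.3 days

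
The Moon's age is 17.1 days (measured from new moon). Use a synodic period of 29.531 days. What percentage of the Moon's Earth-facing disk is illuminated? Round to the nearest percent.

94%

Phase angle: θ = 360°·(17.1 d)/(29.531 d) = 208.5°.
cos 208.5° = (-0.879), so f = (1 − (-0.879))/2 = 0.940, so 94%.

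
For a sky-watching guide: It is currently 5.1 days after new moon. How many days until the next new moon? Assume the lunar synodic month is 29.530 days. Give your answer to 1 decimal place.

24.4 days

One full lunation from the last new moon is 29.530 d; remaining = 29.530 − 5.1 = 24.430 d.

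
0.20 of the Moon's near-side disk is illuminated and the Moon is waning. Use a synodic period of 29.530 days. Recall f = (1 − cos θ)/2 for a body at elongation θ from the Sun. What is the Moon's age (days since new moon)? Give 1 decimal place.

cos θ = 1 − 2f = 0.600, giving a principal value of 53.1°.
Waning ⇒ past full, so θ = 360° − 53.1° = 306.9°.
That fraction of the synodic month is 306.9/360 × 29.530 d ≈ 25.17 d.

25.2 days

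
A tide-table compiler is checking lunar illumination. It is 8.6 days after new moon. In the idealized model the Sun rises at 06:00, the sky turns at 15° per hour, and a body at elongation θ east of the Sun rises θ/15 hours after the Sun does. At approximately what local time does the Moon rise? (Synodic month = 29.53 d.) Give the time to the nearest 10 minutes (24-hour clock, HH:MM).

13:00

The Moon has covered 8.6/29.53 of its cycle, so θ ≈ 360° × 8.6/29.53 = 104.8°.
At 15° of sky rotation per hour, 104.8° corresponds to a 6.99 h lag.
06:00 + 6.990 h ≈ 12:59 → 13:00 to the nearest ten minutes.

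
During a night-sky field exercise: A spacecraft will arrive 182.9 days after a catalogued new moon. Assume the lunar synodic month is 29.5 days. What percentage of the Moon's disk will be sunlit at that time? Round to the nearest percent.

182.9 d spans 6 complete synodic months (6 × 29.5 = 177.00 d) plus 5.90 d.
Elongation θ = 360° × 5.90/29.5 ≈ 72.0°.
With cos θ = 0.309, the lit fraction is (1 − 0.309)/2 ≈ 0.345, so 35%.

35%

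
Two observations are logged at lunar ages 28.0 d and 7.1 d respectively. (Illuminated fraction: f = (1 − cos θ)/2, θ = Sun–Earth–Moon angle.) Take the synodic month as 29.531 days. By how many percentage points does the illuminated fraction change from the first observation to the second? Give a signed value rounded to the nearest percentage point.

First observation: θ = 360°·28.0/29.531 = 341.3°, so f = 0.026.
Second observation: θ = 86.6°, f = 0.470.
Δf = 0.470 − 0.026 = +0.444, i.e. +44 pp.

+44 pp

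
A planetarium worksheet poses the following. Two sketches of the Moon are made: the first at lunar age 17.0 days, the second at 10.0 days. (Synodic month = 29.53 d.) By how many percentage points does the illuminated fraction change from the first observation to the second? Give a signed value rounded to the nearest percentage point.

-18 percentage points

θ₁ = 360° × 17.0/29.53 = 207.2°, f₁ = (1 − cos θ₁)/2 = 0.945.
θ₂ = 360° × 10.0/29.53 = 121.9°, f₂ = (1 − cos θ₂)/2 = 0.764.
Change = f₂ − f₁ = -0.180 → -18 percentage points.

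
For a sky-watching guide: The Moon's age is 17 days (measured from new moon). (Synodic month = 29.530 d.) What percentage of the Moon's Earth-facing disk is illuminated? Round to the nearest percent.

The Moon has covered 17/29.530 of its cycle, so θ ≈ 360° × 17/29.530 = 207.2°.
cos 207.2° = (-0.889), so f = (1 − (-0.889))/2 = 0.945, so 94%.

94%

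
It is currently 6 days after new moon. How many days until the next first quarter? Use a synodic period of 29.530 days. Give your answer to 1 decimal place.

1.4 days

First quarter occurs at elongation 90°, i.e. at age 29.530 × 90/360 = 7.383 d.
So 1.383 days remain (7.383 − 6).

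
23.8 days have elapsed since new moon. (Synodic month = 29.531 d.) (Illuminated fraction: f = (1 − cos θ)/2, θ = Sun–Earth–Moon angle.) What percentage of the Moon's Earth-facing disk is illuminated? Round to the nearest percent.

33%

Elongation θ = 360° × 23.8/29.531 ≈ 290.1°.
cos 290.1° = 0.344, so f = (1 − 0.344)/2 = 0.328, so 33%.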